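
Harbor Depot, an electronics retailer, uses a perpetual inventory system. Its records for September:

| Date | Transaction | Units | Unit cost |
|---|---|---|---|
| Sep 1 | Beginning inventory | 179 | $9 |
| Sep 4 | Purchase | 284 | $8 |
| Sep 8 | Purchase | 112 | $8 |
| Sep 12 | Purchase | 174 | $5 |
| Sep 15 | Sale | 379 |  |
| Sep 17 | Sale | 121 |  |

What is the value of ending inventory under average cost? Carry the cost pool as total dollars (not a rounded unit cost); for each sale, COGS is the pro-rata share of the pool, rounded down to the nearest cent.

Ending inventory = $1,877.98

After Sep 1: 179 on hand, pool $1,611.00 (≈ $9.0000 each)
After Sep 4: 463 on hand, pool $3,883.00 (≈ $8.3866 each)
After Sep 8: 575 on hand, pool $4,779.00 (≈ $8.3113 each)
After Sep 12: 749 on hand, pool $5,649.00 (≈ $7.5421 each)
Sep 15, sell 379: 379/749 × $5,649.00 → $2,858.43
Sep 17, sell 121: 121/370 × $2,790.57 → $912.59
Total COGS = $2,858.43 + $912.59 = $3,771.02
Ending inventory (cost pool remaining) = $1,877.98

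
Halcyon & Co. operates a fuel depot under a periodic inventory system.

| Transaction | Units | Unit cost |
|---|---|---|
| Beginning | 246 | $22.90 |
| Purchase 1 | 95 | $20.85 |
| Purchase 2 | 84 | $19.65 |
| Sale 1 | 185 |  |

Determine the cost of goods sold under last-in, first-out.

COGS = $3,768.75

Sale 1 (185) [LIFO — newest first]: 84 @ $19.65 + 95 @ $20.85 + 6 @ $22.90 = $3,768.75
Ending inventory: 240 @ $22.90 = $5,496.00
Check: goods available $9,264.75 = COGS $3,768.75 + ending $5,496.00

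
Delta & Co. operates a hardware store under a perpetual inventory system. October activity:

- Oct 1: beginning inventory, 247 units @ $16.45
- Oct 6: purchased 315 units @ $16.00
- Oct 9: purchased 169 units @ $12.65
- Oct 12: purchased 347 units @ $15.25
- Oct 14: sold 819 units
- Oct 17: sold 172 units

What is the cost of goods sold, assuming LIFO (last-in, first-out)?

COGS = $15,101.60

Oct 14, 819 sold [LIFO — newest first]: 347 @ $15.25 + 169 @ $12.65 + 303 @ $16.00 = $12,277.60
Oct 17, 172 sold [LIFO — newest first]: 12 @ $16.00 + 160 @ $16.45 = $2,824.00
Total COGS = $12,277.60 + $2,824.00 = $15,101.60
Ending inventory: 87 @ $16.45 = $1,431.15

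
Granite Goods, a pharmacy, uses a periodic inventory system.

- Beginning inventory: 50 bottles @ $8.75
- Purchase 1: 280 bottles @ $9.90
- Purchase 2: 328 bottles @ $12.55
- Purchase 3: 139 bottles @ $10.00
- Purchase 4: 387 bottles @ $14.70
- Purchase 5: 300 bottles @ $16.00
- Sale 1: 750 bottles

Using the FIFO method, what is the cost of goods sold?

COGS = $8,245.90

Sale 1 (750) [FIFO — oldest first]: 50 @ $8.75 + 280 @ $9.90 + 328 @ $12.55 + 92 @ $10.00 = $8,245.90
Ending inventory: 47 @ $10.00 + 387 @ $14.70 + 300 @ $16.00 = $10,958.90
Check: goods available $19,204.80 = COGS $8,245.90 + ending $10,958.90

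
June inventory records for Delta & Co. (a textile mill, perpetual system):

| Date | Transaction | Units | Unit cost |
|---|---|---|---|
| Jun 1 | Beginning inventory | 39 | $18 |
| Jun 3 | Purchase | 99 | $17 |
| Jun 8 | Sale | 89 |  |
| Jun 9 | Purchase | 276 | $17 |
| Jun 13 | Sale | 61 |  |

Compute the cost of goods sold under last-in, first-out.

Jun 8, 89 sold [LIFO — newest first]: 89 @ $17 = $1,513
Jun 13, 61 sold [LIFO — newest first]: 61 @ $17 = $1,037
Total COGS = $1,513 + $1,037 = $2,550
Ending inventory: 39 @ $18 + 10 @ $17 + 215 @ $17 = $4,527
Check: goods available $7,077 = COGS $2,550 + ending $4,527

COGS = $2,550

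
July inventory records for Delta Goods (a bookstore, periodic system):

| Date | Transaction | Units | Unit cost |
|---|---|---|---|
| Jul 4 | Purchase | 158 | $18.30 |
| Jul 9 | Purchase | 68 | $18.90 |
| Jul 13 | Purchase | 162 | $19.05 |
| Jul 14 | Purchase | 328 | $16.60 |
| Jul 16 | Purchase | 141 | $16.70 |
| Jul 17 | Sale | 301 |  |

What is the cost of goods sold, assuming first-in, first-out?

Jul 17, 301 sold [FIFO — oldest first]: 158 @ $18.30 + 68 @ $18.90 + 75 @ $19.05 = $5,605.35
Ending inventory: 87 @ $19.05 + 328 @ $16.60 + 141 @ $16.70 = $9,456.85

COGS = $5,605.35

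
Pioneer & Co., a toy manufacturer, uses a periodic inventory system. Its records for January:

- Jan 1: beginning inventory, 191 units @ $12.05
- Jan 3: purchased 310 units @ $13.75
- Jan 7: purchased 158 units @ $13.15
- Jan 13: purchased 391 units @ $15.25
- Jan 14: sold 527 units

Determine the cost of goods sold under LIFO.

COGS = $7,751.15

Jan 14, 527 sold [LIFO — newest first]: 391 @ $15.25 + 136 @ $13.15 = $7,751.15
Ending inventory: 191 @ $12.05 + 310 @ $13.75 + 22 @ $13.15 = $6,853.35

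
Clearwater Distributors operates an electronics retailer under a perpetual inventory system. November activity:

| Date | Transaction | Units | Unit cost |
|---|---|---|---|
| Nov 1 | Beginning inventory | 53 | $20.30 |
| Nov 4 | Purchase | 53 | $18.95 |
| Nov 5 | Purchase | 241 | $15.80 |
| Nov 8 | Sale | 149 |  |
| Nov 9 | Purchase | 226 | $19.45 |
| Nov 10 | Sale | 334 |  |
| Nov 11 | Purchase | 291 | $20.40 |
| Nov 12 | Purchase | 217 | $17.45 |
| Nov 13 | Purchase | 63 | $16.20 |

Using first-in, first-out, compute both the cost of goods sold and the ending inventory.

COGS = $8,533.25; ending inventory = $12,494.15

Nov 8, 149 sold [FIFO — oldest first]: 53 @ $20.30 + 53 @ $18.95 + 43 @ $15.80 = $2,759.65
Nov 10, 334 sold [FIFO — oldest first]: 198 @ $15.80 + 136 @ $19.45 = $5,773.60
Total COGS = $2,759.65 + $5,773.60 = $8,533.25
Ending inventory: 90 @ $19.45 + 291 @ $20.40 + 217 @ $17.45 + 63 @ $16.20 = $12,494.15
Check: goods available $21,027.40 = COGS $8,533.25 + ending $12,494.15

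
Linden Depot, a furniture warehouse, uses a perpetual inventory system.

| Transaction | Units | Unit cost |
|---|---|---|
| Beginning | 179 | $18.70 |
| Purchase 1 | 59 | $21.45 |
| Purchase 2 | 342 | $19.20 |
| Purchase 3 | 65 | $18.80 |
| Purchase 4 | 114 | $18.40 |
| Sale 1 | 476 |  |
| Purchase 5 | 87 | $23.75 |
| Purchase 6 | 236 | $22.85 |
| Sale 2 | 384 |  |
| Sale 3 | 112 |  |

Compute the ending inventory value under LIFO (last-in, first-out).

Sale 1 (476) [LIFO — newest first]: 114 @ $18.40 + 65 @ $18.80 + 297 @ $19.20 = $9,022.00
Sale 2 (384) [LIFO — newest first]: 236 @ $22.85 + 87 @ $23.75 + 45 @ $19.20 + 16 @ $21.45 = $8,666.05
Sale 3 (112) [LIFO — newest first]: 43 @ $21.45 + 69 @ $18.70 = $2,212.65
Total COGS = $9,022.00 + $8,666.05 + $2,212.65 = $19,900.70
Ending inventory: 110 @ $18.70 = $2,057.00
Check: goods available $21,957.70 = COGS $19,900.70 + ending $2,057.00

Ending inventory = $2,057.00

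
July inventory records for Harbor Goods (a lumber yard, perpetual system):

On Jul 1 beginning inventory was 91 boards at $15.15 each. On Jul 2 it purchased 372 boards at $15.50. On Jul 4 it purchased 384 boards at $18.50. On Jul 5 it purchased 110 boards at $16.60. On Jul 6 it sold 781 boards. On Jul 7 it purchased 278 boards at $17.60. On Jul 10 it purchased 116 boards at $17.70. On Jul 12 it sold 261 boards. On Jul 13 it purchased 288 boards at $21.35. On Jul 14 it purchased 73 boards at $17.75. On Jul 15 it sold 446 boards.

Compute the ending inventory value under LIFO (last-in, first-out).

Jul 6, 781 sold [LIFO — newest first]: 110 @ $16.60 + 384 @ $18.50 + 287 @ $15.50 = $13,378.50
Jul 12, 261 sold [LIFO — newest first]: 116 @ $17.70 + 145 @ $17.60 = $4,605.20
Jul 15, 446 sold [LIFO — newest first]: 73 @ $17.75 + 288 @ $21.35 + 85 @ $17.60 = $8,940.55
Total COGS = $13,378.50 + $4,605.20 + $8,940.55 = $26,924.25
Ending inventory: 91 @ $15.15 + 85 @ $15.50 + 48 @ $17.60 = $3,540.95
Check: goods available $30,465.20 = COGS $26,924.25 + ending $3,540.95

Ending inventory = $3,540.95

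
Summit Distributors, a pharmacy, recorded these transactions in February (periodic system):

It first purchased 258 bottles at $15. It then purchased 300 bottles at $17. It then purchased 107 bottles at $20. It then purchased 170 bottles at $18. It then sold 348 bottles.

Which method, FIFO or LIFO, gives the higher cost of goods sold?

FIFO COGS: 258 @ $15 + 90 @ $17 = $5,400
LIFO COGS: 170 @ $18 + 107 @ $20 + 71 @ $17 = $6,407

LIFO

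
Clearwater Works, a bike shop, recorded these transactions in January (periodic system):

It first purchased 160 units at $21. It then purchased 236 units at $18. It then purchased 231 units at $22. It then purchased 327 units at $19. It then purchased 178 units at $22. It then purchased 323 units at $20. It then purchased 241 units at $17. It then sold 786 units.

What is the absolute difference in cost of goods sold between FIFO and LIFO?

FIFO COGS: 160 @ $21 + 236 @ $18 + 231 @ $22 + 159 @ $19 = $15,711
LIFO COGS: 241 @ $17 + 323 @ $20 + 178 @ $22 + 44 @ $19 = $15,309
Difference = |$15,711 − $15,309| = $402

$402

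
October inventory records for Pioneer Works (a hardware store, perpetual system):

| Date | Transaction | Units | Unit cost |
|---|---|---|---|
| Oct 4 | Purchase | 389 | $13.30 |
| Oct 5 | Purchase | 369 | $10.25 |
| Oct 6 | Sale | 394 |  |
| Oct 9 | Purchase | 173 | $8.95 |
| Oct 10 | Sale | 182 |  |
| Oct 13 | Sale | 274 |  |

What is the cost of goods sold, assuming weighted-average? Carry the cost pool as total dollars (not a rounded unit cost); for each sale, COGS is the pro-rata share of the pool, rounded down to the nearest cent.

COGS = $9,622.03

After Oct 4: 389 on hand, pool $5,173.70 (≈ $13.3000 each)
After Oct 5: 758 on hand, pool $8,955.95 (≈ $11.8152 each)
Oct 6, sell 394: 394/758 × $8,955.95 → $4,655.20
After Oct 9: 537 on hand, pool $5,849.10 (≈ $10.8922 each)
Oct 10, sell 182: 182/537 × $5,849.10 → $1,982.37
Oct 13, sell 274: 274/355 × $3,866.73 → $2,984.46
Total COGS = $4,655.20 + $1,982.37 + $2,984.46 = $9,622.03
Ending inventory (cost pool remaining) = $882.27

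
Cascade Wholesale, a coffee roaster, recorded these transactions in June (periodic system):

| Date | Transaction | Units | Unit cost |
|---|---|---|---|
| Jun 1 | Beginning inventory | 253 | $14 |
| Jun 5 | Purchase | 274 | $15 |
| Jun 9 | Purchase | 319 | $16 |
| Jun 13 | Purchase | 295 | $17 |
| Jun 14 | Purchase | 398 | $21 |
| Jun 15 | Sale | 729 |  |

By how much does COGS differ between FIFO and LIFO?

FIFO COGS: 253 @ $14 + 274 @ $15 + 202 @ $16 = $10,884
LIFO COGS: 398 @ $21 + 295 @ $17 + 36 @ $16 = $13,949
Difference = |$10,884 − $13,949| = $3,065

$3,065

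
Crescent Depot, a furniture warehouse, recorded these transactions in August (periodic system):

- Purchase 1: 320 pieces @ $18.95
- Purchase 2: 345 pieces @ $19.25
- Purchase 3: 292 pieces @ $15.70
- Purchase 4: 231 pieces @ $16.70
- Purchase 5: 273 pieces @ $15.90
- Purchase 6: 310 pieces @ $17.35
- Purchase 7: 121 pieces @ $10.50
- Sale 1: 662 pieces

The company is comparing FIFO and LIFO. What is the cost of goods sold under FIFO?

COGS = $12,647.50

FIFO COGS: 320 @ $18.95 + 342 @ $19.25 = $12,647.50
LIFO COGS: 121 @ $10.50 + 310 @ $17.35 + 231 @ $15.90 = $10,321.90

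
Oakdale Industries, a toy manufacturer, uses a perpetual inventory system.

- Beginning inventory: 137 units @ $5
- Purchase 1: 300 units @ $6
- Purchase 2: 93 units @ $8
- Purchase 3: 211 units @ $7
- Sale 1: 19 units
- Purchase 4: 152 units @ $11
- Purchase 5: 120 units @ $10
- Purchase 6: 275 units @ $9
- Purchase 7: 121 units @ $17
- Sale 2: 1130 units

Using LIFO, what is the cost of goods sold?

Sale 1 (19) [LIFO — newest first]: 19 @ $7 = $133
Sale 2 (1130) [LIFO — newest first]: 121 @ $17 + 275 @ $9 + 120 @ $10 + 152 @ $11 + 192 @ $7 + 93 @ $8 + 177 @ $6 = $10,554
Total COGS = $133 + $10,554 = $10,687
Ending inventory: 137 @ $5 + 123 @ $6 = $1,423

COGS = $10,687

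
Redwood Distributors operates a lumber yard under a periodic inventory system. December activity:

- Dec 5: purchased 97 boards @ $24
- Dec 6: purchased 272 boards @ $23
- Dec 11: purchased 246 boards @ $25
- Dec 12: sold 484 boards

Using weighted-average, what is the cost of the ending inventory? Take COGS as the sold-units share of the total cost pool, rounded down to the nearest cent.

Dec 12, sell 484: 484/615 × $14,734.00 → $11,595.53
Ending inventory (cost pool remaining) = $3,138.47

Ending inventory = $3,138.47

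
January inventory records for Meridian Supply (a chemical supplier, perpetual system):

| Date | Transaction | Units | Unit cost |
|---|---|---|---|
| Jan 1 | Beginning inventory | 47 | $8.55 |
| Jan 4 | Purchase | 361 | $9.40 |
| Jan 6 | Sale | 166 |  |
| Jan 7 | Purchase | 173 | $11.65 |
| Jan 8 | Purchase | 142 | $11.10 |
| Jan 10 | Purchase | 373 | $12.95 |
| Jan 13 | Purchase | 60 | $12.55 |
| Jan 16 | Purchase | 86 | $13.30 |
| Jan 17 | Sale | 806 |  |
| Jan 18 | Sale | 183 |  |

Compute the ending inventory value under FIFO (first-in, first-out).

Jan 6, 166 sold [FIFO — oldest first]: 47 @ $8.55 + 119 @ $9.40 = $1,520.45
Jan 17, 806 sold [FIFO — oldest first]: 242 @ $9.40 + 173 @ $11.65 + 142 @ $11.10 + 249 @ $12.95 = $9,091.00
Jan 18, 183 sold [FIFO — oldest first]: 124 @ $12.95 + 59 @ $12.55 = $2,346.25
Total COGS = $1,520.45 + $9,091.00 + $2,346.25 = $12,957.70
Ending inventory: 1 @ $12.55 + 86 @ $13.30 = $1,156.35

Ending inventory = $1,156.35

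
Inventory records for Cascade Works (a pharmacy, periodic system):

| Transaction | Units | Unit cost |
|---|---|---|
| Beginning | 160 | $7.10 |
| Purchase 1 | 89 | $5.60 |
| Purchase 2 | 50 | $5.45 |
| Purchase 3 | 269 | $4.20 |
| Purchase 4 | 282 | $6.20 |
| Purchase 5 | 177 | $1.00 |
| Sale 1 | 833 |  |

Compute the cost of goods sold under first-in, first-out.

COGS = $4,679.70

Sale 1 (833) [FIFO — oldest first]: 160 @ $7.10 + 89 @ $5.60 + 50 @ $5.45 + 269 @ $4.20 + 265 @ $6.20 = $4,679.70
Ending inventory: 17 @ $6.20 + 177 @ $1.00 = $282.40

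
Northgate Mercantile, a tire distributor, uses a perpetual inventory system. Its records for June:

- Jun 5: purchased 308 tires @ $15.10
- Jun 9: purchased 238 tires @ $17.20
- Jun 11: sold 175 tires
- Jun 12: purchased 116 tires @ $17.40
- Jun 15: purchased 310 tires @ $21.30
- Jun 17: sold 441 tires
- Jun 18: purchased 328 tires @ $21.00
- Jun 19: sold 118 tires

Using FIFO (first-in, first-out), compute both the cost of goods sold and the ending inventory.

Jun 11, 175 sold [FIFO — oldest first]: 175 @ $15.10 = $2,642.50
Jun 17, 441 sold [FIFO — oldest first]: 133 @ $15.10 + 238 @ $17.20 + 70 @ $17.40 = $7,319.90
Jun 19, 118 sold [FIFO — oldest first]: 46 @ $17.40 + 72 @ $21.30 = $2,334.00
Total COGS = $2,642.50 + $7,319.90 + $2,334.00 = $12,296.40
Ending inventory: 238 @ $21.30 + 328 @ $21.00 = $11,957.40

COGS = $12,296.40; ending inventory = $11,957.40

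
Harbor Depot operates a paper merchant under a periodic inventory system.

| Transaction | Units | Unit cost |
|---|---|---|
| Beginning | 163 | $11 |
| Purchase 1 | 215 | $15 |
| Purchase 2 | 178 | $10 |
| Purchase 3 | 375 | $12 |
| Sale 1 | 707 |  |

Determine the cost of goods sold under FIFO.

Sale 1 (707) [FIFO — oldest first]: 163 @ $11 + 215 @ $15 + 178 @ $10 + 151 @ $12 = $8,610
Ending inventory: 224 @ $12 = $2,688
Check: goods available $11,298 = COGS $8,610 + ending $2,688

COGS = $8,610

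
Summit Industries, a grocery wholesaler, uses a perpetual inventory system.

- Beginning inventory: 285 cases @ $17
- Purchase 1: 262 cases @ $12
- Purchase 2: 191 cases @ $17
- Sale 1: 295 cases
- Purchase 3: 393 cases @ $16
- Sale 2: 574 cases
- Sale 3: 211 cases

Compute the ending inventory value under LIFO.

Ending inventory = $867

Sale 1 (295) [LIFO — newest first]: 191 @ $17 + 104 @ $12 = $4,495
Sale 2 (574) [LIFO — newest first]: 393 @ $16 + 158 @ $12 + 23 @ $17 = $8,575
Sale 3 (211) [LIFO — newest first]: 211 @ $17 = $3,587
Total COGS = $4,495 + $8,575 + $3,587 = $16,657
Ending inventory: 51 @ $17 = $867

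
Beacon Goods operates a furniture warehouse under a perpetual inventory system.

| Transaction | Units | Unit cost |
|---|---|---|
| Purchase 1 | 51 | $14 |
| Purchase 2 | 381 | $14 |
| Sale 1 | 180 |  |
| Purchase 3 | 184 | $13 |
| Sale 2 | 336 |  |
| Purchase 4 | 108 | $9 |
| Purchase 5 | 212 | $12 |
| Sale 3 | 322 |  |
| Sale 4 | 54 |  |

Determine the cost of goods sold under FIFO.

COGS = $11,428

Sale 1 (180) [FIFO — oldest first]: 51 @ $14 + 129 @ $14 = $2,520
Sale 2 (336) [FIFO — oldest first]: 252 @ $14 + 84 @ $13 = $4,620
Sale 3 (322) [FIFO — oldest first]: 100 @ $13 + 108 @ $9 + 114 @ $12 = $3,640
Sale 4 (54) [FIFO — oldest first]: 54 @ $12 = $648
Total COGS = $2,520 + $4,620 + $3,640 + $648 = $11,428
Ending inventory: 44 @ $12 = $528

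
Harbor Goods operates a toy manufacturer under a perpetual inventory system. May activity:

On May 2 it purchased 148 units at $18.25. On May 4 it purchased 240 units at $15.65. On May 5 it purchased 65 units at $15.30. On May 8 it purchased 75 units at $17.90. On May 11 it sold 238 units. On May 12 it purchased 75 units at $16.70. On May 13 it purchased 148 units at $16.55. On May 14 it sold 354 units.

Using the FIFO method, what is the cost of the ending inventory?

May 11, 238 sold [FIFO — oldest first]: 148 @ $18.25 + 90 @ $15.65 = $4,109.50
May 14, 354 sold [FIFO — oldest first]: 150 @ $15.65 + 65 @ $15.30 + 75 @ $17.90 + 64 @ $16.70 = $5,753.30
Total COGS = $4,109.50 + $5,753.30 = $9,862.80
Ending inventory: 11 @ $16.70 + 148 @ $16.55 = $2,633.10

Ending inventory = $2,633.10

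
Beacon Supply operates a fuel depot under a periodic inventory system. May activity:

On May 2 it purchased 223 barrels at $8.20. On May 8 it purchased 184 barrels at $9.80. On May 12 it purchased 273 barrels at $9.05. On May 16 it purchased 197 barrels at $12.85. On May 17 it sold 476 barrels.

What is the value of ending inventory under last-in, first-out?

May 17, 476 sold [LIFO — newest first]: 197 @ $12.85 + 273 @ $9.05 + 6 @ $9.80 = $5,060.90
Ending inventory: 223 @ $8.20 + 178 @ $9.80 = $3,573.00

Ending inventory = $3,573.00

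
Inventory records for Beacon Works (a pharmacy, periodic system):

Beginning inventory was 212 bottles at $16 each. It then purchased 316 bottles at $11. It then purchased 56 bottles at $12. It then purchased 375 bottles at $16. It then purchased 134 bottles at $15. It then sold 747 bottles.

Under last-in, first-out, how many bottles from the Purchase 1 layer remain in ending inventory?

134

Sale 1 (747) [LIFO — newest first]: 134 @ $15 + 375 @ $16 + 56 @ $12 + 182 @ $11 = $10,684
Ending inventory: 212 @ $16 + 134 @ $11 = $4,866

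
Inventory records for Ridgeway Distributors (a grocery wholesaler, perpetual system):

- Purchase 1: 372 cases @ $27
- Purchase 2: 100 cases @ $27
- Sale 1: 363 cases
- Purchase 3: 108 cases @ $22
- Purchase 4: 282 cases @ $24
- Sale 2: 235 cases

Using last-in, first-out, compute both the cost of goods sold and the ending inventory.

Sale 1 (363) [LIFO — newest first]: 100 @ $27 + 263 @ $27 = $9,801
Sale 2 (235) [LIFO — newest first]: 235 @ $24 = $5,640
Total COGS = $9,801 + $5,640 = $15,441
Ending inventory: 109 @ $27 + 108 @ $22 + 47 @ $24 = $6,447

COGS = $15,441; ending inventory = $6,447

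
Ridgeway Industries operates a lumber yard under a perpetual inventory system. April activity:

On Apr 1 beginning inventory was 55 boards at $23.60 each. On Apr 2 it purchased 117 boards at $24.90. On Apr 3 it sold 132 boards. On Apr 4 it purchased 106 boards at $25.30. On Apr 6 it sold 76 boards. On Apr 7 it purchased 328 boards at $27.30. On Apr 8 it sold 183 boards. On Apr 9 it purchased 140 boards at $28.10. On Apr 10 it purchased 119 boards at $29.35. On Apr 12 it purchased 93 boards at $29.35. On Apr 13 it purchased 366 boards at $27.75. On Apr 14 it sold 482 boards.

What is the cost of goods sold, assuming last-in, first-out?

Apr 3, 132 sold [LIFO — newest first]: 117 @ $24.90 + 15 @ $23.60 = $3,267.30
Apr 6, 76 sold [LIFO — newest first]: 76 @ $25.30 = $1,922.80
Apr 8, 183 sold [LIFO — newest first]: 183 @ $27.30 = $4,995.90
Apr 14, 482 sold [LIFO — newest first]: 366 @ $27.75 + 93 @ $29.35 + 23 @ $29.35 = $13,561.10
Total COGS = $3,267.30 + $1,922.80 + $4,995.90 + $13,561.10 = $23,747.10
Ending inventory: 40 @ $23.60 + 30 @ $25.30 + 145 @ $27.30 + 140 @ $28.10 + 96 @ $29.35 = $12,413.10
Check: goods available $36,160.20 = COGS $23,747.10 + ending $12,413.10

COGS = $23,747.10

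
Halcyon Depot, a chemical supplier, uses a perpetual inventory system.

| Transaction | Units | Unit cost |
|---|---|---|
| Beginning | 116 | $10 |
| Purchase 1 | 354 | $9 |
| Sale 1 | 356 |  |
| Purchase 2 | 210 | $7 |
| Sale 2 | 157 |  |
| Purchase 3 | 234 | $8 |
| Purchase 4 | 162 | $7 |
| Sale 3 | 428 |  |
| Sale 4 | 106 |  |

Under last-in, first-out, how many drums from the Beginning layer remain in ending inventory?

29

Sale 1 (356) [LIFO — newest first]: 354 @ $9 + 2 @ $10 = $3,206
Sale 2 (157) [LIFO — newest first]: 157 @ $7 = $1,099
Sale 3 (428) [LIFO — newest first]: 162 @ $7 + 234 @ $8 + 32 @ $7 = $3,230
Sale 4 (106) [LIFO — newest first]: 21 @ $7 + 85 @ $10 = $997
Total COGS = $3,206 + $1,099 + $3,230 + $997 = $8,532
Ending inventory: 29 @ $10 = $290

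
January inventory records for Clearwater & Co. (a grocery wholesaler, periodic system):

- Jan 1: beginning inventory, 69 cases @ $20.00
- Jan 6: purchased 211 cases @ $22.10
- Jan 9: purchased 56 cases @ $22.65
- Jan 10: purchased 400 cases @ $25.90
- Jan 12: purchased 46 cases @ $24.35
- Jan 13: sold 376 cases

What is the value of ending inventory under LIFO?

Ending inventory = $9,124.50

Jan 13, 376 sold [LIFO — newest first]: 46 @ $24.35 + 330 @ $25.90 = $9,667.10
Ending inventory: 69 @ $20.00 + 211 @ $22.10 + 56 @ $22.65 + 70 @ $25.90 = $9,124.50
Check: goods available $18,791.60 = COGS $9,667.10 + ending $9,124.50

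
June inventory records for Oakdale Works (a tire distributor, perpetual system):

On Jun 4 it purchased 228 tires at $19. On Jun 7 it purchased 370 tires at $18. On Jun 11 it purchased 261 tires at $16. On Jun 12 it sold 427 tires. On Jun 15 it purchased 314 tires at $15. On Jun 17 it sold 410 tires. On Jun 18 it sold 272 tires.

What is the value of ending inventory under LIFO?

Jun 12, 427 sold [LIFO — newest first]: 261 @ $16 + 166 @ $18 = $7,164
Jun 17, 410 sold [LIFO — newest first]: 314 @ $15 + 96 @ $18 = $6,438
Jun 18, 272 sold [LIFO — newest first]: 108 @ $18 + 164 @ $19 = $5,060
Total COGS = $7,164 + $6,438 + $5,060 = $18,662
Ending inventory: 64 @ $19 = $1,216

Ending inventory = $1,216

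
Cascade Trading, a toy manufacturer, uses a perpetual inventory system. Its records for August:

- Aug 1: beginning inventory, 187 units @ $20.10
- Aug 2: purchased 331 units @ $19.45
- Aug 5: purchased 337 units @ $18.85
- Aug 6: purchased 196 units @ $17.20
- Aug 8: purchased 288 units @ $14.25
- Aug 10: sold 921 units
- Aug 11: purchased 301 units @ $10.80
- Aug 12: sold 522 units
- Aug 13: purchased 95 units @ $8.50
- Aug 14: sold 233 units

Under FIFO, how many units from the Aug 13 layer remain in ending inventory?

59

Aug 10, 921 sold [FIFO — oldest first]: 187 @ $20.10 + 331 @ $19.45 + 337 @ $18.85 + 66 @ $17.20 = $17,684.30
Aug 12, 522 sold [FIFO — oldest first]: 130 @ $17.20 + 288 @ $14.25 + 104 @ $10.80 = $7,463.20
Aug 14, 233 sold [FIFO — oldest first]: 197 @ $10.80 + 36 @ $8.50 = $2,433.60
Total COGS = $17,684.30 + $7,463.20 + $2,433.60 = $27,581.10
Ending inventory: 59 @ $8.50 = $501.50
Check: goods available $28,082.60 = COGS $27,581.10 + ending $501.50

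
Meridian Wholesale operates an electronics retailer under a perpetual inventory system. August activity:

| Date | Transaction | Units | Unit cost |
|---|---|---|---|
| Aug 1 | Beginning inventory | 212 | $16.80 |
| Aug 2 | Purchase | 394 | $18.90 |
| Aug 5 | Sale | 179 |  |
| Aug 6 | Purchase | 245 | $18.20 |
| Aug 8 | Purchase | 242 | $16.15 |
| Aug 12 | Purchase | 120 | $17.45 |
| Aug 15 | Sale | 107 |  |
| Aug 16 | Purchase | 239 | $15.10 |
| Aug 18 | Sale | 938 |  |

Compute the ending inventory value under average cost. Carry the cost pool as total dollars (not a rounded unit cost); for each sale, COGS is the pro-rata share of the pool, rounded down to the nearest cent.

After Aug 1: 212 on hand, pool $3,561.60 (≈ $16.8000 each)
After Aug 2: 606 on hand, pool $11,008.20 (≈ $18.1653 each)
Aug 5, sell 179: 179/606 × $11,008.20 → $3,251.59
After Aug 6: 672 on hand, pool $12,215.61 (≈ $18.1780 each)
After Aug 8: 914 on hand, pool $16,123.91 (≈ $17.6410 each)
After Aug 12: 1034 on hand, pool $18,217.91 (≈ $17.6189 each)
Aug 15, sell 107: 107/1034 × $18,217.91 → $1,885.21
After Aug 16: 1166 on hand, pool $19,941.60 (≈ $17.1026 each)
Aug 18, sell 938: 938/1166 × $19,941.60 → $16,042.21
Total COGS = $3,251.59 + $1,885.21 + $16,042.21 = $21,179.01
Ending inventory (cost pool remaining) = $3,899.39

Ending inventory = $3,899.39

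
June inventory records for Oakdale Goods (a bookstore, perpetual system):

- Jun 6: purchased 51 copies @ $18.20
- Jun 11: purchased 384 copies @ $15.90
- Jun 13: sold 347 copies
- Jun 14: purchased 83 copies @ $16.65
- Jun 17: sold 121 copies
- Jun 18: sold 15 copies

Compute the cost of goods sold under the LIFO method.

Jun 13, 347 sold [LIFO — newest first]: 347 @ $15.90 = $5,517.30
Jun 17, 121 sold [LIFO — newest first]: 83 @ $16.65 + 37 @ $15.90 + 1 @ $18.20 = $1,988.45
Jun 18, 15 sold [LIFO — newest first]: 15 @ $18.20 = $273.00
Total COGS = $5,517.30 + $1,988.45 + $273.00 = $7,778.75
Ending inventory: 35 @ $18.20 = $637.00

COGS = $7,778.75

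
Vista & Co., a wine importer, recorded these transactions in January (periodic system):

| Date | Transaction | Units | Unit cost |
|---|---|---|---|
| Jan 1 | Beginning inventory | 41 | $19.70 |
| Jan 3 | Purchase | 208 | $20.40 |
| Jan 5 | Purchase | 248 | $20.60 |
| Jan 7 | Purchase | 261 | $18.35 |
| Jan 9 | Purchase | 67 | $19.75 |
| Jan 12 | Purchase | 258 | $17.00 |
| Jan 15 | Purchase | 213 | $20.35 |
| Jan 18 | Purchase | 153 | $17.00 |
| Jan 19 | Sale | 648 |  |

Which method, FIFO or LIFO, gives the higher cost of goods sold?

FIFO

FIFO COGS: 41 @ $19.70 + 208 @ $20.40 + 248 @ $20.60 + 151 @ $18.35 = $12,930.55
LIFO COGS: 153 @ $17.00 + 213 @ $20.35 + 258 @ $17.00 + 24 @ $19.75 = $11,795.55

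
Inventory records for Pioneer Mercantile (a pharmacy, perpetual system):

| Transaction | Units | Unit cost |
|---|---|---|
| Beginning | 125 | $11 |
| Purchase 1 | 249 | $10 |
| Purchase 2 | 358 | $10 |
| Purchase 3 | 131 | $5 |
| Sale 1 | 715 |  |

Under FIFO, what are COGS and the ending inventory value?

COGS = $7,275; ending inventory = $825

Sale 1 (715) [FIFO — oldest first]: 125 @ $11 + 249 @ $10 + 341 @ $10 = $7,275
Ending inventory: 17 @ $10 + 131 @ $5 = $825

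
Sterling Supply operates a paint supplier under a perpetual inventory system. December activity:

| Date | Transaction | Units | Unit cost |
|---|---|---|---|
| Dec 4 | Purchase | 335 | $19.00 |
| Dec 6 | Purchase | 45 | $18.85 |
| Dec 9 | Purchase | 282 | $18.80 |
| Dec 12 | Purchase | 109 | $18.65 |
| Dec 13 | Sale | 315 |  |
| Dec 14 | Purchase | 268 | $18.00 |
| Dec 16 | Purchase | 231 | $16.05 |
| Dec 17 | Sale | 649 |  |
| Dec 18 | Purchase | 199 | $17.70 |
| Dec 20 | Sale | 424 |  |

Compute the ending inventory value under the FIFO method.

Dec 13, 315 sold [FIFO — oldest first]: 315 @ $19.00 = $5,985.00
Dec 17, 649 sold [FIFO — oldest first]: 20 @ $19.00 + 45 @ $18.85 + 282 @ $18.80 + 109 @ $18.65 + 193 @ $18.00 = $12,036.70
Dec 20, 424 sold [FIFO — oldest first]: 75 @ $18.00 + 231 @ $16.05 + 118 @ $17.70 = $7,146.15
Total COGS = $5,985.00 + $12,036.70 + $7,146.15 = $25,167.85
Ending inventory: 81 @ $17.70 = $1,433.70
Check: goods available $26,601.55 = COGS $25,167.85 + ending $1,433.70

Ending inventory = $1,433.70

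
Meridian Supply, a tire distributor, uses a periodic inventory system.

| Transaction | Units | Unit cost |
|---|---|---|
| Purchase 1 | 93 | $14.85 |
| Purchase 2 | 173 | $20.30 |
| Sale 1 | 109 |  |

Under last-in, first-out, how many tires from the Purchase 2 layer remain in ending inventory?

Sale 1 (109) [LIFO — newest first]: 109 @ $20.30 = $2,212.70
Ending inventory: 93 @ $14.85 + 64 @ $20.30 = $2,680.25
Check: goods available $4,892.95 = COGS $2,212.70 + ending $2,680.25

64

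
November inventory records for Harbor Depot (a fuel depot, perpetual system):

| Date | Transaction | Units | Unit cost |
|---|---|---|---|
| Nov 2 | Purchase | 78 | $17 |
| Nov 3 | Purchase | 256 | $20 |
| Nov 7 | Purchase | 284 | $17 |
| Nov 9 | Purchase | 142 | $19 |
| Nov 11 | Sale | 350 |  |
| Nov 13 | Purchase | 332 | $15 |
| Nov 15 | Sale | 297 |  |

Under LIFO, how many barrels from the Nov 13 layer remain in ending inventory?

Nov 11, 350 sold [LIFO — newest first]: 142 @ $19 + 208 @ $17 = $6,234
Nov 15, 297 sold [LIFO — newest first]: 297 @ $15 = $4,455
Total COGS = $6,234 + $4,455 = $10,689
Ending inventory: 78 @ $17 + 256 @ $20 + 76 @ $17 + 35 @ $15 = $8,263

35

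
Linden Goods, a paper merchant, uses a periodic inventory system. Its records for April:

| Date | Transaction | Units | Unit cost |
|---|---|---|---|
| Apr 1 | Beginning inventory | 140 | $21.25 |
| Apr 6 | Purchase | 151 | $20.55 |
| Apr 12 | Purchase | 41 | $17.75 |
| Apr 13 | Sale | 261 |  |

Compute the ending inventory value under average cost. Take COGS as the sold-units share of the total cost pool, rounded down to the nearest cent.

Ending inventory = $1,455.46

Apr 13, sell 261: 261/332 × $6,805.80 → $5,350.34
Ending inventory (cost pool remaining) = $1,455.46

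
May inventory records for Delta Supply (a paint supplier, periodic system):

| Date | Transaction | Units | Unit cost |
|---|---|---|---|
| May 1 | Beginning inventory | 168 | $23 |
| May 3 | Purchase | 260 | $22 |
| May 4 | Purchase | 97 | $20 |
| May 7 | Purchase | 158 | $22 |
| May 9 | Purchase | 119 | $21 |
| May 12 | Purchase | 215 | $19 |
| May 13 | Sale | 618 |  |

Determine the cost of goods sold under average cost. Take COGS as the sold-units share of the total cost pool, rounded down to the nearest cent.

COGS = $13,115.94

May 13, sell 618: 618/1017 × $21,584.00 → $13,115.94
Ending inventory (cost pool remaining) = $8,468.06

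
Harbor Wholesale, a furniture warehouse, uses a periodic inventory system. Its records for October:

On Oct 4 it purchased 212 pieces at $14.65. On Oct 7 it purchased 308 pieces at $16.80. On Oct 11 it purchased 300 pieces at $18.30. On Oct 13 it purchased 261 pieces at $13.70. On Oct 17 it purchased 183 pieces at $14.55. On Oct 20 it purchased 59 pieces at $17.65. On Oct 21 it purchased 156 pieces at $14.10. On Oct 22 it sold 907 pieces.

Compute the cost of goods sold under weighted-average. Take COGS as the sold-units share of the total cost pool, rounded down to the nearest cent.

Oct 22, sell 907: 907/1479 × $23,249.50 → $14,257.80
Ending inventory (cost pool remaining) = $8,991.70
Check: goods available $23,249.50 = COGS $14,257.80 + ending $8,991.70

COGS = $14,257.80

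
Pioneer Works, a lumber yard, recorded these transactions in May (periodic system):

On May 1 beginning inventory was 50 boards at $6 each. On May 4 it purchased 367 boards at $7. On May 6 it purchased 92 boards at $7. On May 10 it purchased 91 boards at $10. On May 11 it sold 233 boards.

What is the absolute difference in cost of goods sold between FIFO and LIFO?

FIFO COGS: 50 @ $6 + 183 @ $7 = $1,581
LIFO COGS: 91 @ $10 + 92 @ $7 + 50 @ $7 = $1,904
Difference = |$1,581 − $1,904| = $323

$323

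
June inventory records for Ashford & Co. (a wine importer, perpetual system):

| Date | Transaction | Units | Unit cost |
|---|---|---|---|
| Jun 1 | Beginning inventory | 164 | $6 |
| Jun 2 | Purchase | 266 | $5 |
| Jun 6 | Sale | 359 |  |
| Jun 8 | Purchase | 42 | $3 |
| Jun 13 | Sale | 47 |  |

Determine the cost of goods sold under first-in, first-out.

Jun 6, 359 sold [FIFO — oldest first]: 164 @ $6 + 195 @ $5 = $1,959
Jun 13, 47 sold [FIFO — oldest first]: 47 @ $5 = $235
Total COGS = $1,959 + $235 = $2,194
Ending inventory: 24 @ $5 + 42 @ $3 = $246

COGS = $2,194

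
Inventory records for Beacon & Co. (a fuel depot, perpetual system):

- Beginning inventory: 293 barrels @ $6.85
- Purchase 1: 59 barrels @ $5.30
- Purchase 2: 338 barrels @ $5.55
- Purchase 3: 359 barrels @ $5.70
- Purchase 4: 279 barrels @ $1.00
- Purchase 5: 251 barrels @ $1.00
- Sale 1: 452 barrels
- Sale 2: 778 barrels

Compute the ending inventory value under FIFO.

Ending inventory = $349.00

Sale 1 (452) [FIFO — oldest first]: 293 @ $6.85 + 59 @ $5.30 + 100 @ $5.55 = $2,874.75
Sale 2 (778) [FIFO — oldest first]: 238 @ $5.55 + 359 @ $5.70 + 181 @ $1.00 = $3,548.20
Total COGS = $2,874.75 + $3,548.20 = $6,422.95
Ending inventory: 98 @ $1.00 + 251 @ $1.00 = $349.00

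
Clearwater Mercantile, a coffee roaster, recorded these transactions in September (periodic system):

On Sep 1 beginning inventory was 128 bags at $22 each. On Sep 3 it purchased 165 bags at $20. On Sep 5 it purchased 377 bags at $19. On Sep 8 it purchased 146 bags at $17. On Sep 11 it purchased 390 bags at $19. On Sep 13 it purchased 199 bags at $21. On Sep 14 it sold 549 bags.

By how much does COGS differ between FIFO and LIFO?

FIFO COGS: 128 @ $22 + 165 @ $20 + 256 @ $19 = $10,980
LIFO COGS: 199 @ $21 + 350 @ $19 = $10,829
Difference = |$10,980 − $10,829| = $151

$151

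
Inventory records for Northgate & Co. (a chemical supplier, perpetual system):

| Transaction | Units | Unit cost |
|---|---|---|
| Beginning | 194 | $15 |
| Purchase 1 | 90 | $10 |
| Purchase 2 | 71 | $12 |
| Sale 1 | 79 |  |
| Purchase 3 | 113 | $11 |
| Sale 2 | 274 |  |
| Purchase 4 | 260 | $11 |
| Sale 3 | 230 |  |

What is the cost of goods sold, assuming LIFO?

Sale 1 (79) [LIFO — newest first]: 71 @ $12 + 8 @ $10 = $932
Sale 2 (274) [LIFO — newest first]: 113 @ $11 + 82 @ $10 + 79 @ $15 = $3,248
Sale 3 (230) [LIFO — newest first]: 230 @ $11 = $2,530
Total COGS = $932 + $3,248 + $2,530 = $6,710
Ending inventory: 115 @ $15 + 30 @ $11 = $2,055
Check: goods available $8,765 = COGS $6,710 + ending $2,055

COGS = $6,710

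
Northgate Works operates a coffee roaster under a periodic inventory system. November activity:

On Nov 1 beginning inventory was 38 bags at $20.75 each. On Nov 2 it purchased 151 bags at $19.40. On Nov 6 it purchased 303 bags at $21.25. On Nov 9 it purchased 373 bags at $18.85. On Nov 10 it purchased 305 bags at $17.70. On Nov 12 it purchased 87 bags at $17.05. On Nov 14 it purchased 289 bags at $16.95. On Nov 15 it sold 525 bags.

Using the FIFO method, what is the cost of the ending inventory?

Ending inventory = $18,189.40

Nov 15, 525 sold [FIFO — oldest first]: 38 @ $20.75 + 151 @ $19.40 + 303 @ $21.25 + 33 @ $18.85 = $10,778.70
Ending inventory: 340 @ $18.85 + 305 @ $17.70 + 87 @ $17.05 + 289 @ $16.95 = $18,189.40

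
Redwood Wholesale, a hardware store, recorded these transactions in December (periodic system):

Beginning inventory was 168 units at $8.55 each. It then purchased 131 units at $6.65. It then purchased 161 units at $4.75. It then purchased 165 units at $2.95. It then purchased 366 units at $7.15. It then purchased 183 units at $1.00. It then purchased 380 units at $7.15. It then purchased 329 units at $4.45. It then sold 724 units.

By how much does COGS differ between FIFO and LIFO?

FIFO COGS: 168 @ $8.55 + 131 @ $6.65 + 161 @ $4.75 + 165 @ $2.95 + 99 @ $7.15 = $4,266.90
LIFO COGS: 329 @ $4.45 + 380 @ $7.15 + 15 @ $1.00 = $4,196.05
Difference = |$4,266.90 − $4,196.05| = $70.85

$70.85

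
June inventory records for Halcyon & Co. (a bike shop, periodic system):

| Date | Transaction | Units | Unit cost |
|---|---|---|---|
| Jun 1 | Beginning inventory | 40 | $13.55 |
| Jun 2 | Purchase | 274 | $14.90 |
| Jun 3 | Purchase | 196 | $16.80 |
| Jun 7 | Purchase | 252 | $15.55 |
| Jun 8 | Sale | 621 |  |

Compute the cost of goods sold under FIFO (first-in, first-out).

Jun 8, 621 sold [FIFO — oldest first]: 40 @ $13.55 + 274 @ $14.90 + 196 @ $16.80 + 111 @ $15.55 = $9,643.45
Ending inventory: 141 @ $15.55 = $2,192.55

COGS = $9,643.45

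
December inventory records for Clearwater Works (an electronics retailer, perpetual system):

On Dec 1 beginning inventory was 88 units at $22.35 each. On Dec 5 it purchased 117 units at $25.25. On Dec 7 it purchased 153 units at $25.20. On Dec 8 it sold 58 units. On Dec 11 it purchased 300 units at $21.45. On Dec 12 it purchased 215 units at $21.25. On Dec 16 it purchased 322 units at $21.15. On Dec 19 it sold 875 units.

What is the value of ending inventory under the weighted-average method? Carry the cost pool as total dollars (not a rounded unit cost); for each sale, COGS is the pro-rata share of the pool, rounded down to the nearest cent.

After Dec 1: 88 on hand, pool $1,966.80 (≈ $22.3500 each)
After Dec 5: 205 on hand, pool $4,921.05 (≈ $24.0051 each)
After Dec 7: 358 on hand, pool $8,776.65 (≈ $24.5158 each)
Dec 8, sell 58: 58/358 × $8,776.65 → $1,421.91
After Dec 11: 600 on hand, pool $13,789.74 (≈ $22.9829 each)
After Dec 12: 815 on hand, pool $18,358.49 (≈ $22.5258 each)
After Dec 16: 1137 on hand, pool $25,168.79 (≈ $22.1361 each)
Dec 19, sell 875: 875/1137 × $25,168.79 → $19,369.12
Total COGS = $1,421.91 + $19,369.12 = $20,791.03
Ending inventory (cost pool remaining) = $5,799.67

Ending inventory = $5,799.67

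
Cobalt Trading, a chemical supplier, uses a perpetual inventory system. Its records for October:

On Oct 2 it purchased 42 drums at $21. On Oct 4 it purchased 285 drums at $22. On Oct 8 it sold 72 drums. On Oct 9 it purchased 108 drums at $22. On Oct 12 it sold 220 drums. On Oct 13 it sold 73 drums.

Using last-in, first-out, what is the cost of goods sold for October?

COGS = $8,030

Oct 8, 72 sold [LIFO — newest first]: 72 @ $22 = $1,584
Oct 12, 220 sold [LIFO — newest first]: 108 @ $22 + 112 @ $22 = $4,840
Oct 13, 73 sold [LIFO — newest first]: 73 @ $22 = $1,606
Total COGS = $1,584 + $4,840 + $1,606 = $8,030
Ending inventory: 42 @ $21 + 28 @ $22 = $1,498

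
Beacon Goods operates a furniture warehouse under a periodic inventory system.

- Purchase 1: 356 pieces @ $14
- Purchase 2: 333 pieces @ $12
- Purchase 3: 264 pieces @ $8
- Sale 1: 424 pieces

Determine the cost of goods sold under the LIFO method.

COGS = $4,032

Sale 1 (424) [LIFO — newest first]: 264 @ $8 + 160 @ $12 = $4,032
Ending inventory: 356 @ $14 + 173 @ $12 = $7,060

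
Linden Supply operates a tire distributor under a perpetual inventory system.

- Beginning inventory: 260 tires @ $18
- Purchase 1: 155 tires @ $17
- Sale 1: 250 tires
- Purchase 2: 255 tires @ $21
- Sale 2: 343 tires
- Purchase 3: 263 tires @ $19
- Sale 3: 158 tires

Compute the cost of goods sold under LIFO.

COGS = $14,286

Sale 1 (250) [LIFO — newest first]: 155 @ $17 + 95 @ $18 = $4,345
Sale 2 (343) [LIFO — newest first]: 255 @ $21 + 88 @ $18 = $6,939
Sale 3 (158) [LIFO — newest first]: 158 @ $19 = $3,002
Total COGS = $4,345 + $6,939 + $3,002 = $14,286
Ending inventory: 77 @ $18 + 105 @ $19 = $3,381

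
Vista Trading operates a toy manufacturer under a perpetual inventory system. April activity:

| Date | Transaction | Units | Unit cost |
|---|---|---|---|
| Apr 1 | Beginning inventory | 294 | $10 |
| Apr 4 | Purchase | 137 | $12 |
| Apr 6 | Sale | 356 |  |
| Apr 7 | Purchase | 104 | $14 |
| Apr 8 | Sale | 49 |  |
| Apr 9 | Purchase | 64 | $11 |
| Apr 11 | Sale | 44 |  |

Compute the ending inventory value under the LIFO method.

Apr 6, 356 sold [LIFO — newest first]: 137 @ $12 + 219 @ $10 = $3,834
Apr 8, 49 sold [LIFO — newest first]: 49 @ $14 = $686
Apr 11, 44 sold [LIFO — newest first]: 44 @ $11 = $484
Total COGS = $3,834 + $686 + $484 = $5,004
Ending inventory: 75 @ $10 + 55 @ $14 + 20 @ $11 = $1,740
Check: goods available $6,744 = COGS $5,004 + ending $1,740

Ending inventory = $1,740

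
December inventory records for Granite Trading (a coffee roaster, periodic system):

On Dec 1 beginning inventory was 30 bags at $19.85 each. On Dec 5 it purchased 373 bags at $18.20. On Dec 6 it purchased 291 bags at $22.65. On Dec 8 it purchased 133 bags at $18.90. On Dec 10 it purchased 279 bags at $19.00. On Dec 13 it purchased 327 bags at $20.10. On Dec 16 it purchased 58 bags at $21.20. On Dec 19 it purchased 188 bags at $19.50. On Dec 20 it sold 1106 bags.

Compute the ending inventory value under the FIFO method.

Dec 20, 1106 sold [FIFO — oldest first]: 30 @ $19.85 + 373 @ $18.20 + 291 @ $22.65 + 133 @ $18.90 + 279 @ $19.00 = $21,789.95
Ending inventory: 327 @ $20.10 + 58 @ $21.20 + 188 @ $19.50 = $11,468.30

Ending inventory = $11,468.30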